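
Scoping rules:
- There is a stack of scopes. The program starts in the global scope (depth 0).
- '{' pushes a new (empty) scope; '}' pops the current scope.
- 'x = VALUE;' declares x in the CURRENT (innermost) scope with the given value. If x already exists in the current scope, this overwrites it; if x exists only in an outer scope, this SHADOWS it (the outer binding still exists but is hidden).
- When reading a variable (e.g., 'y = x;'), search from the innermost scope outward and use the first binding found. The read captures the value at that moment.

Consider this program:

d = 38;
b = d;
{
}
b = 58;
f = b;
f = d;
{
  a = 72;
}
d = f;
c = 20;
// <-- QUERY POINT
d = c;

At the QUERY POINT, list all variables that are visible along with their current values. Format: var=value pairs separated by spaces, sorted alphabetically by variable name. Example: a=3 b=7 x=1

Step 1: declare d=38 at depth 0
Step 2: declare b=(read d)=38 at depth 0
Step 3: enter scope (depth=1)
Step 4: exit scope (depth=0)
Step 5: declare b=58 at depth 0
Step 6: declare f=(read b)=58 at depth 0
Step 7: declare f=(read d)=38 at depth 0
Step 8: enter scope (depth=1)
Step 9: declare a=72 at depth 1
Step 10: exit scope (depth=0)
Step 11: declare d=(read f)=38 at depth 0
Step 12: declare c=20 at depth 0
Visible at query point: b=58 c=20 d=38 f=38

Answer: b=58 c=20 d=38 f=38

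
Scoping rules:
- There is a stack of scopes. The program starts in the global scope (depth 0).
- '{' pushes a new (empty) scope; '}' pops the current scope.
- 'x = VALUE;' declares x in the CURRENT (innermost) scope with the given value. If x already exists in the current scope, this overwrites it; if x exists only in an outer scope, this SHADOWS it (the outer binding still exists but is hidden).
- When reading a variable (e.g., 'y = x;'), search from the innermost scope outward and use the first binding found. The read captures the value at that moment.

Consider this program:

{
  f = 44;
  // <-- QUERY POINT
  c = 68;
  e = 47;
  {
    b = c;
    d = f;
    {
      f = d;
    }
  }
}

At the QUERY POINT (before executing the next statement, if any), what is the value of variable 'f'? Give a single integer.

Answer: 44

Derivation:
Step 1: enter scope (depth=1)
Step 2: declare f=44 at depth 1
Visible at query point: f=44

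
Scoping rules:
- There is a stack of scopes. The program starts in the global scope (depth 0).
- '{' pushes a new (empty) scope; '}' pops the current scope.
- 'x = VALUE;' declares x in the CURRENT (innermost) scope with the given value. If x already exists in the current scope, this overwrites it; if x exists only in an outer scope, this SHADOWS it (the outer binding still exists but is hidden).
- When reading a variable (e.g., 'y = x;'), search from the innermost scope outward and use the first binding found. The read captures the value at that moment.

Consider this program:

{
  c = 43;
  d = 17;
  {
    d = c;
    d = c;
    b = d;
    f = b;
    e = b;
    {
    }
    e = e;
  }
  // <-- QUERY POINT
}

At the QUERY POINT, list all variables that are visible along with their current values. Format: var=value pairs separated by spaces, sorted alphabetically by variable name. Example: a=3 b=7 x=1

Answer: c=43 d=17

Derivation:
Step 1: enter scope (depth=1)
Step 2: declare c=43 at depth 1
Step 3: declare d=17 at depth 1
Step 4: enter scope (depth=2)
Step 5: declare d=(read c)=43 at depth 2
Step 6: declare d=(read c)=43 at depth 2
Step 7: declare b=(read d)=43 at depth 2
Step 8: declare f=(read b)=43 at depth 2
Step 9: declare e=(read b)=43 at depth 2
Step 10: enter scope (depth=3)
Step 11: exit scope (depth=2)
Step 12: declare e=(read e)=43 at depth 2
Step 13: exit scope (depth=1)
Visible at query point: c=43 d=17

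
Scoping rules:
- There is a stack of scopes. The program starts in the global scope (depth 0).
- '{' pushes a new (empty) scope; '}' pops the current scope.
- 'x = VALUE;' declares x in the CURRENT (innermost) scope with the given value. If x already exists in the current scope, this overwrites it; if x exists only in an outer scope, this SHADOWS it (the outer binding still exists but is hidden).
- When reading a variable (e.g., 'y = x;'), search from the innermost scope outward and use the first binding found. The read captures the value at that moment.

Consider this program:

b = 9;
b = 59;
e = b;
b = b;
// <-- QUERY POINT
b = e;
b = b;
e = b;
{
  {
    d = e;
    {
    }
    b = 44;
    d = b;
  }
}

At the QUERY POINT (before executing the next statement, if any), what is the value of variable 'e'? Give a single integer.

Step 1: declare b=9 at depth 0
Step 2: declare b=59 at depth 0
Step 3: declare e=(read b)=59 at depth 0
Step 4: declare b=(read b)=59 at depth 0
Visible at query point: b=59 e=59

Answer: 59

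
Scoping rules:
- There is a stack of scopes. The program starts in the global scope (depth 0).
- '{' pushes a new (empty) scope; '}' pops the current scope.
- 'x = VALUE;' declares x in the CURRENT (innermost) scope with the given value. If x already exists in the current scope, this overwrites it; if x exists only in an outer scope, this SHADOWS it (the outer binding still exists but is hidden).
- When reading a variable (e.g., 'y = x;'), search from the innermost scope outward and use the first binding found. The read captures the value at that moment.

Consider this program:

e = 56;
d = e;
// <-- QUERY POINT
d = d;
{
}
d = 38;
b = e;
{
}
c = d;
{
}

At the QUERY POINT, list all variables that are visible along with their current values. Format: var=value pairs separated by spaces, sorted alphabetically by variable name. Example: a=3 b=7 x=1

Step 1: declare e=56 at depth 0
Step 2: declare d=(read e)=56 at depth 0
Visible at query point: d=56 e=56

Answer: d=56 e=56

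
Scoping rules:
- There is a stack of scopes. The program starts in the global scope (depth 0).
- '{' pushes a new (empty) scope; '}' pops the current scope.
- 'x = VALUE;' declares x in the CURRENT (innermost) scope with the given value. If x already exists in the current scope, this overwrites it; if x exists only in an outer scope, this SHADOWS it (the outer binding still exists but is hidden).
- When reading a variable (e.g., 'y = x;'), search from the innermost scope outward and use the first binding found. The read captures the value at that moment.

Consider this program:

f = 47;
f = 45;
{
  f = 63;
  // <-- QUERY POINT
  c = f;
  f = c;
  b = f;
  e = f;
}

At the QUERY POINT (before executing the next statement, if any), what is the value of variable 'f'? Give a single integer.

Step 1: declare f=47 at depth 0
Step 2: declare f=45 at depth 0
Step 3: enter scope (depth=1)
Step 4: declare f=63 at depth 1
Visible at query point: f=63

Answer: 63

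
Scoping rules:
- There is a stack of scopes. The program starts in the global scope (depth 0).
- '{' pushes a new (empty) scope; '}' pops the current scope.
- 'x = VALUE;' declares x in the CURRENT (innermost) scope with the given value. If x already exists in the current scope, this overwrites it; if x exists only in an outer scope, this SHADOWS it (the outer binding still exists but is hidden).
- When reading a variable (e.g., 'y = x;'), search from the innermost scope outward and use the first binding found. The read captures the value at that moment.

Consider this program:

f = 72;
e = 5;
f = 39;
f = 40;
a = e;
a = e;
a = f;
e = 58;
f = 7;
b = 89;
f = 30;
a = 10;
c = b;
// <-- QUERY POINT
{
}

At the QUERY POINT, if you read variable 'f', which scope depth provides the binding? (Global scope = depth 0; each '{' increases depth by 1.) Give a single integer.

Step 1: declare f=72 at depth 0
Step 2: declare e=5 at depth 0
Step 3: declare f=39 at depth 0
Step 4: declare f=40 at depth 0
Step 5: declare a=(read e)=5 at depth 0
Step 6: declare a=(read e)=5 at depth 0
Step 7: declare a=(read f)=40 at depth 0
Step 8: declare e=58 at depth 0
Step 9: declare f=7 at depth 0
Step 10: declare b=89 at depth 0
Step 11: declare f=30 at depth 0
Step 12: declare a=10 at depth 0
Step 13: declare c=(read b)=89 at depth 0
Visible at query point: a=10 b=89 c=89 e=58 f=30

Answer: 0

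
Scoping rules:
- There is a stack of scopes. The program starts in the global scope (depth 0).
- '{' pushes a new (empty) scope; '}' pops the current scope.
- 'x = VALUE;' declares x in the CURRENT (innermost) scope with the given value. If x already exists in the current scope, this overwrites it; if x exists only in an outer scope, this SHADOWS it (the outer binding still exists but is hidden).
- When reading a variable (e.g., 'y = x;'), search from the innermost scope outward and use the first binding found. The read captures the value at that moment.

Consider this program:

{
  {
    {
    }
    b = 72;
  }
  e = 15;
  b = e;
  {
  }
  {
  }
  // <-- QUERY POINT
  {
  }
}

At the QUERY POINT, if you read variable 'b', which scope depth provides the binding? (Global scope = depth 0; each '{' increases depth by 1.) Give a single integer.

Step 1: enter scope (depth=1)
Step 2: enter scope (depth=2)
Step 3: enter scope (depth=3)
Step 4: exit scope (depth=2)
Step 5: declare b=72 at depth 2
Step 6: exit scope (depth=1)
Step 7: declare e=15 at depth 1
Step 8: declare b=(read e)=15 at depth 1
Step 9: enter scope (depth=2)
Step 10: exit scope (depth=1)
Step 11: enter scope (depth=2)
Step 12: exit scope (depth=1)
Visible at query point: b=15 e=15

Answer: 1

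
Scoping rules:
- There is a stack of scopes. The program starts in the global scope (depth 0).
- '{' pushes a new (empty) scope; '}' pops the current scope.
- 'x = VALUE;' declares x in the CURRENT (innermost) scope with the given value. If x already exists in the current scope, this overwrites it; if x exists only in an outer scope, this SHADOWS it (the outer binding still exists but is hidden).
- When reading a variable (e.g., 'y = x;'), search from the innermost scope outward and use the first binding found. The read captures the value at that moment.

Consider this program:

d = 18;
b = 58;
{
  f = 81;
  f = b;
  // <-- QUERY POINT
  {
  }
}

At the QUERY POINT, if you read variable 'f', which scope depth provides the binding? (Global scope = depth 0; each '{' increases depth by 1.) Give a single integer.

Step 1: declare d=18 at depth 0
Step 2: declare b=58 at depth 0
Step 3: enter scope (depth=1)
Step 4: declare f=81 at depth 1
Step 5: declare f=(read b)=58 at depth 1
Visible at query point: b=58 d=18 f=58

Answer: 1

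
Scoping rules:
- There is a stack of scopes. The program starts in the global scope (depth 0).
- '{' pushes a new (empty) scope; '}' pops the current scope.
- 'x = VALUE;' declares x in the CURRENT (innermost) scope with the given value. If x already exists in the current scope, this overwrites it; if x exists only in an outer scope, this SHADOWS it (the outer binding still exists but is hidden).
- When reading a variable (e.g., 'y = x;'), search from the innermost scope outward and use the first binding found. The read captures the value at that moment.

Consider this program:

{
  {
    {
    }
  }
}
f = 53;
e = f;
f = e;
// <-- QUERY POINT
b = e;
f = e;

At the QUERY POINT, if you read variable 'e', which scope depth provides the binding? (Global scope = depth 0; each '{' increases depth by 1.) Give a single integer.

Answer: 0

Derivation:
Step 1: enter scope (depth=1)
Step 2: enter scope (depth=2)
Step 3: enter scope (depth=3)
Step 4: exit scope (depth=2)
Step 5: exit scope (depth=1)
Step 6: exit scope (depth=0)
Step 7: declare f=53 at depth 0
Step 8: declare e=(read f)=53 at depth 0
Step 9: declare f=(read e)=53 at depth 0
Visible at query point: e=53 f=53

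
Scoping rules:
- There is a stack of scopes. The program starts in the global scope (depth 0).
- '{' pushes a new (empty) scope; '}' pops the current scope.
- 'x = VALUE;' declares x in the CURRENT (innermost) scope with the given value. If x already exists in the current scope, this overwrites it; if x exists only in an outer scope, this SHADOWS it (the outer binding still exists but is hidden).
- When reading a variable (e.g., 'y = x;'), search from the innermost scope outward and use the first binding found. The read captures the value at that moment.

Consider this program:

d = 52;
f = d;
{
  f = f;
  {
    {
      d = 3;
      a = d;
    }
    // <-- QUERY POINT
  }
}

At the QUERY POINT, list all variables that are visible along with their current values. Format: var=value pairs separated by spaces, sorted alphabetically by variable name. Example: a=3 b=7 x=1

Answer: d=52 f=52

Derivation:
Step 1: declare d=52 at depth 0
Step 2: declare f=(read d)=52 at depth 0
Step 3: enter scope (depth=1)
Step 4: declare f=(read f)=52 at depth 1
Step 5: enter scope (depth=2)
Step 6: enter scope (depth=3)
Step 7: declare d=3 at depth 3
Step 8: declare a=(read d)=3 at depth 3
Step 9: exit scope (depth=2)
Visible at query point: d=52 f=52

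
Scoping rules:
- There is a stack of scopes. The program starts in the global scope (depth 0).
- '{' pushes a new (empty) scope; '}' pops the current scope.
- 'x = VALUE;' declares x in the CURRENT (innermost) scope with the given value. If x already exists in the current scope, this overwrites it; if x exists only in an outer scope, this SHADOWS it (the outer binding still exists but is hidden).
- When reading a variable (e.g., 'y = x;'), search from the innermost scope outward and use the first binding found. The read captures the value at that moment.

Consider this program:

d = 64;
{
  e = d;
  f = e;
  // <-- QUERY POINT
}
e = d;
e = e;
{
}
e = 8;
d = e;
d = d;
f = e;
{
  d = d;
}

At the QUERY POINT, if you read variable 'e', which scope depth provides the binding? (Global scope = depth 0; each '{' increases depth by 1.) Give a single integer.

Step 1: declare d=64 at depth 0
Step 2: enter scope (depth=1)
Step 3: declare e=(read d)=64 at depth 1
Step 4: declare f=(read e)=64 at depth 1
Visible at query point: d=64 e=64 f=64

Answer: 1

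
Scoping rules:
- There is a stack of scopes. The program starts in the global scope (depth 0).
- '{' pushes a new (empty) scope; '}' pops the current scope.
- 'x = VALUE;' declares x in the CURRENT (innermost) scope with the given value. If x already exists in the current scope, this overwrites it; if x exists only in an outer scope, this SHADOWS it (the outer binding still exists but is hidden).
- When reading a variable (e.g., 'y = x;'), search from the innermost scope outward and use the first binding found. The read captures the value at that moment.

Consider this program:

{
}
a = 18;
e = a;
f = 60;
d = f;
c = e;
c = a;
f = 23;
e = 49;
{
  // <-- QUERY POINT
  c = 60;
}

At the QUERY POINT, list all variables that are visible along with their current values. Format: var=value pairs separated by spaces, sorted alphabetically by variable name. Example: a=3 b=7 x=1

Step 1: enter scope (depth=1)
Step 2: exit scope (depth=0)
Step 3: declare a=18 at depth 0
Step 4: declare e=(read a)=18 at depth 0
Step 5: declare f=60 at depth 0
Step 6: declare d=(read f)=60 at depth 0
Step 7: declare c=(read e)=18 at depth 0
Step 8: declare c=(read a)=18 at depth 0
Step 9: declare f=23 at depth 0
Step 10: declare e=49 at depth 0
Step 11: enter scope (depth=1)
Visible at query point: a=18 c=18 d=60 e=49 f=23

Answer: a=18 c=18 d=60 e=49 f=23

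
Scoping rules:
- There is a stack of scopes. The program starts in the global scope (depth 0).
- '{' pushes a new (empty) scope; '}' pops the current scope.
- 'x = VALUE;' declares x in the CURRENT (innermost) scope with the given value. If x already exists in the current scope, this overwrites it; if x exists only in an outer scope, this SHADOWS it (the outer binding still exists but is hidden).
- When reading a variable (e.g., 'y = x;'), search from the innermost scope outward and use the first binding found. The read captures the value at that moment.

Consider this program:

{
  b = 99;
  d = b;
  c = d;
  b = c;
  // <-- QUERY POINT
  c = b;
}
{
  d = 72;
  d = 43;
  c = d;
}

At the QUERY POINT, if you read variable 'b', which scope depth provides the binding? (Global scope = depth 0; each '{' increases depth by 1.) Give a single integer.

Step 1: enter scope (depth=1)
Step 2: declare b=99 at depth 1
Step 3: declare d=(read b)=99 at depth 1
Step 4: declare c=(read d)=99 at depth 1
Step 5: declare b=(read c)=99 at depth 1
Visible at query point: b=99 c=99 d=99

Answer: 1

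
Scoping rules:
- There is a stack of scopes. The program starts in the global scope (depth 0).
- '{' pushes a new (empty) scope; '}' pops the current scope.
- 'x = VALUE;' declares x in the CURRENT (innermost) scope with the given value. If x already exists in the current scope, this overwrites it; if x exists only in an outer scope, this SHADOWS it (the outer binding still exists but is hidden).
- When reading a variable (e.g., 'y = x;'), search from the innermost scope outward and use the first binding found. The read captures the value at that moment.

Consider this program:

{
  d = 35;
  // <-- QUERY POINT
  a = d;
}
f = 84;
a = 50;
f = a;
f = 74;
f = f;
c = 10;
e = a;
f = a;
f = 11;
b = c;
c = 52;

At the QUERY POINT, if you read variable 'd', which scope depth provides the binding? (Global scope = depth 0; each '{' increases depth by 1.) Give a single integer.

Step 1: enter scope (depth=1)
Step 2: declare d=35 at depth 1
Visible at query point: d=35

Answer: 1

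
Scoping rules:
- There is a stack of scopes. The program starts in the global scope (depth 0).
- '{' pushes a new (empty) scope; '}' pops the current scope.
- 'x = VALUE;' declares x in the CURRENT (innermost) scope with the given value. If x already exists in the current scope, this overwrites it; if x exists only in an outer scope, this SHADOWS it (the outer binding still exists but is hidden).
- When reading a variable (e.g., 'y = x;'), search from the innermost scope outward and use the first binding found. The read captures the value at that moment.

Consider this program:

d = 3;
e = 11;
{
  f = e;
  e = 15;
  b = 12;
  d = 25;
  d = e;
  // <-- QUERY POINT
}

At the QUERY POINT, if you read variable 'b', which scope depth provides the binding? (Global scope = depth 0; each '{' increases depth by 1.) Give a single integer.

Answer: 1

Derivation:
Step 1: declare d=3 at depth 0
Step 2: declare e=11 at depth 0
Step 3: enter scope (depth=1)
Step 4: declare f=(read e)=11 at depth 1
Step 5: declare e=15 at depth 1
Step 6: declare b=12 at depth 1
Step 7: declare d=25 at depth 1
Step 8: declare d=(read e)=15 at depth 1
Visible at query point: b=12 d=15 e=15 f=11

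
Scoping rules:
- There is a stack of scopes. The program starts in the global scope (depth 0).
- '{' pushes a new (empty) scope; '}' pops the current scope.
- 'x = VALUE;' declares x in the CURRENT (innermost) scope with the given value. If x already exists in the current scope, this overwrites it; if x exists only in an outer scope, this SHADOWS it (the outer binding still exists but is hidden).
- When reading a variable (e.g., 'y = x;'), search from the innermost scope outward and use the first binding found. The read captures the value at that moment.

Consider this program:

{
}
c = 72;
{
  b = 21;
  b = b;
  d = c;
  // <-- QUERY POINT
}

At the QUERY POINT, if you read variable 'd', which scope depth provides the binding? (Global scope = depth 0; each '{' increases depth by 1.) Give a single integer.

Step 1: enter scope (depth=1)
Step 2: exit scope (depth=0)
Step 3: declare c=72 at depth 0
Step 4: enter scope (depth=1)
Step 5: declare b=21 at depth 1
Step 6: declare b=(read b)=21 at depth 1
Step 7: declare d=(read c)=72 at depth 1
Visible at query point: b=21 c=72 d=72

Answer: 1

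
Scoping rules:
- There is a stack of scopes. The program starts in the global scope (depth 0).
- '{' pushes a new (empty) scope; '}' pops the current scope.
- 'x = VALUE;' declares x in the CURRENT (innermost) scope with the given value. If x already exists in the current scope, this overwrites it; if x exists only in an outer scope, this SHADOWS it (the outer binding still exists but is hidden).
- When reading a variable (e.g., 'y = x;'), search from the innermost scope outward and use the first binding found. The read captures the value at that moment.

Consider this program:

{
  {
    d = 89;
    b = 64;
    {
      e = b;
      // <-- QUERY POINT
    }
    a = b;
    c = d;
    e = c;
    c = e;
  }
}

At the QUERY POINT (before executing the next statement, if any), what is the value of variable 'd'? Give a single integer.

Answer: 89

Derivation:
Step 1: enter scope (depth=1)
Step 2: enter scope (depth=2)
Step 3: declare d=89 at depth 2
Step 4: declare b=64 at depth 2
Step 5: enter scope (depth=3)
Step 6: declare e=(read b)=64 at depth 3
Visible at query point: b=64 d=89 e=64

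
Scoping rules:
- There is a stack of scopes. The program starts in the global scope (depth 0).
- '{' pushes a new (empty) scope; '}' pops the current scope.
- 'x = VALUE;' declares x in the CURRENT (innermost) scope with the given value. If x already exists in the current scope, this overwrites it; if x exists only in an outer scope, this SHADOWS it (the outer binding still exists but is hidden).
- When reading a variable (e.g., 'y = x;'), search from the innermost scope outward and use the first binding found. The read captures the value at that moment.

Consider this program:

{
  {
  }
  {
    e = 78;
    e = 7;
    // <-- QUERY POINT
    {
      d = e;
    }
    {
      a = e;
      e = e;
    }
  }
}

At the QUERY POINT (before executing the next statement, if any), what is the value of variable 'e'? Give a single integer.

Step 1: enter scope (depth=1)
Step 2: enter scope (depth=2)
Step 3: exit scope (depth=1)
Step 4: enter scope (depth=2)
Step 5: declare e=78 at depth 2
Step 6: declare e=7 at depth 2
Visible at query point: e=7

Answer: 7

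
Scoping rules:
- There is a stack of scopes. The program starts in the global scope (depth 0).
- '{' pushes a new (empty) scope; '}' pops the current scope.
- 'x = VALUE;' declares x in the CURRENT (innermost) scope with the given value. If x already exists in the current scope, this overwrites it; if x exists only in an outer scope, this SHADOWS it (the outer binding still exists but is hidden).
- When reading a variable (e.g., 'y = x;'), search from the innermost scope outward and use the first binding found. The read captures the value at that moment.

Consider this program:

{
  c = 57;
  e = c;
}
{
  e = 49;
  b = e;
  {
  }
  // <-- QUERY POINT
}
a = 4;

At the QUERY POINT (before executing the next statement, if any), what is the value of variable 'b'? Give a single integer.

Answer: 49

Derivation:
Step 1: enter scope (depth=1)
Step 2: declare c=57 at depth 1
Step 3: declare e=(read c)=57 at depth 1
Step 4: exit scope (depth=0)
Step 5: enter scope (depth=1)
Step 6: declare e=49 at depth 1
Step 7: declare b=(read e)=49 at depth 1
Step 8: enter scope (depth=2)
Step 9: exit scope (depth=1)
Visible at query point: b=49 e=49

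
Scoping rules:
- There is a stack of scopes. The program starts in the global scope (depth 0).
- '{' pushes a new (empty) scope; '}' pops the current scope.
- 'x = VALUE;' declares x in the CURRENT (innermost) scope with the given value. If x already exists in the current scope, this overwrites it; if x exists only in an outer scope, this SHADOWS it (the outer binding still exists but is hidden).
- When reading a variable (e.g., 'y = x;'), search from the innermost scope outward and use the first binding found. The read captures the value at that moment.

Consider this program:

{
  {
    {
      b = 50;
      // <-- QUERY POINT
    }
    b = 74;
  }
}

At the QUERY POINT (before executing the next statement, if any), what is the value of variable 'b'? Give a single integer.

Step 1: enter scope (depth=1)
Step 2: enter scope (depth=2)
Step 3: enter scope (depth=3)
Step 4: declare b=50 at depth 3
Visible at query point: b=50

Answer: 50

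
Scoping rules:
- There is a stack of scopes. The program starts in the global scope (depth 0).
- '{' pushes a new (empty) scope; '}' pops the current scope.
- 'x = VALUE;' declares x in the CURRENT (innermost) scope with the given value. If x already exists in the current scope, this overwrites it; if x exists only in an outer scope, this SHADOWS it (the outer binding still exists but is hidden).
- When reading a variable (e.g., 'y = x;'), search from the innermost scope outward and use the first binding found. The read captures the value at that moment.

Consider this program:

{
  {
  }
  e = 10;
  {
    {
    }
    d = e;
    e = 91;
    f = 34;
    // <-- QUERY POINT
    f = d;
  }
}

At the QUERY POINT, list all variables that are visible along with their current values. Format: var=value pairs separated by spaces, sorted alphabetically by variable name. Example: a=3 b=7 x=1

Step 1: enter scope (depth=1)
Step 2: enter scope (depth=2)
Step 3: exit scope (depth=1)
Step 4: declare e=10 at depth 1
Step 5: enter scope (depth=2)
Step 6: enter scope (depth=3)
Step 7: exit scope (depth=2)
Step 8: declare d=(read e)=10 at depth 2
Step 9: declare e=91 at depth 2
Step 10: declare f=34 at depth 2
Visible at query point: d=10 e=91 f=34

Answer: d=10 e=91 f=34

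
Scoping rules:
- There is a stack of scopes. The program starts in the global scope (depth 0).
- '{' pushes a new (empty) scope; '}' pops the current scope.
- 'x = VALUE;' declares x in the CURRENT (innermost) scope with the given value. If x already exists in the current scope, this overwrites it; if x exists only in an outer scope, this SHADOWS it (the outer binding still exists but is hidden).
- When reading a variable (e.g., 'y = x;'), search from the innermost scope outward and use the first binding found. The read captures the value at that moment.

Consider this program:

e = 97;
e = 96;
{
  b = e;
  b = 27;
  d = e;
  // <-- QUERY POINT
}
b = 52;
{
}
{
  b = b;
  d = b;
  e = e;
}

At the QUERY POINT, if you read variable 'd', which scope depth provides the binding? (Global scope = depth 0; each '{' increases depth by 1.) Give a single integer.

Answer: 1

Derivation:
Step 1: declare e=97 at depth 0
Step 2: declare e=96 at depth 0
Step 3: enter scope (depth=1)
Step 4: declare b=(read e)=96 at depth 1
Step 5: declare b=27 at depth 1
Step 6: declare d=(read e)=96 at depth 1
Visible at query point: b=27 d=96 e=96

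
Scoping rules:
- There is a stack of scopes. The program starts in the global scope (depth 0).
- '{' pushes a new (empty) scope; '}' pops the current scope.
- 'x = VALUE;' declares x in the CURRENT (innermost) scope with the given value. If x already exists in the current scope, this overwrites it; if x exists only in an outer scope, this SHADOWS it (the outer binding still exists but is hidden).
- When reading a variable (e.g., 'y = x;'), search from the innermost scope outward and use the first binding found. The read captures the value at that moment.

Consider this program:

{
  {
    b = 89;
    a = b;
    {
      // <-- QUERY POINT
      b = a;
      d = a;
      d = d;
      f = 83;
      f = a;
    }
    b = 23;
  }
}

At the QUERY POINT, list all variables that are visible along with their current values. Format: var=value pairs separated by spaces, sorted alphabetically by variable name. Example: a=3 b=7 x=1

Answer: a=89 b=89

Derivation:
Step 1: enter scope (depth=1)
Step 2: enter scope (depth=2)
Step 3: declare b=89 at depth 2
Step 4: declare a=(read b)=89 at depth 2
Step 5: enter scope (depth=3)
Visible at query point: a=89 b=89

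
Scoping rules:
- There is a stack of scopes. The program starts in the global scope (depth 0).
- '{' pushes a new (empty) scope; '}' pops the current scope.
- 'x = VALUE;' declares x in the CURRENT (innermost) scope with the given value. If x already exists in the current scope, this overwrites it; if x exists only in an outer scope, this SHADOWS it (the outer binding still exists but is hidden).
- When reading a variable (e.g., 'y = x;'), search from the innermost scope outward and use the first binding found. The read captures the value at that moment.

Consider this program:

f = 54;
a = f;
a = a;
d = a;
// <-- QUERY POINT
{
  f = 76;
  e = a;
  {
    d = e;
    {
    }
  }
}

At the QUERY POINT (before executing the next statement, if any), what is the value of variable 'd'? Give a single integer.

Step 1: declare f=54 at depth 0
Step 2: declare a=(read f)=54 at depth 0
Step 3: declare a=(read a)=54 at depth 0
Step 4: declare d=(read a)=54 at depth 0
Visible at query point: a=54 d=54 f=54

Answer: 54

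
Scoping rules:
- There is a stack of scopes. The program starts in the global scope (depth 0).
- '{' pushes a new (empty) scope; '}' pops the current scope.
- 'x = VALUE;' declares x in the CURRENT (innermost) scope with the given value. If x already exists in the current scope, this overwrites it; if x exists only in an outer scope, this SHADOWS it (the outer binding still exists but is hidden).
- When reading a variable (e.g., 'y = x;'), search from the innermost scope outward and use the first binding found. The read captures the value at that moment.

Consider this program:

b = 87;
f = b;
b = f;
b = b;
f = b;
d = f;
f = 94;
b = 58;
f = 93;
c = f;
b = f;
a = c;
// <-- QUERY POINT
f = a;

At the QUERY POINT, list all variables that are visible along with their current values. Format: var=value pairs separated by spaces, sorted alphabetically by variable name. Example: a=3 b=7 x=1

Step 1: declare b=87 at depth 0
Step 2: declare f=(read b)=87 at depth 0
Step 3: declare b=(read f)=87 at depth 0
Step 4: declare b=(read b)=87 at depth 0
Step 5: declare f=(read b)=87 at depth 0
Step 6: declare d=(read f)=87 at depth 0
Step 7: declare f=94 at depth 0
Step 8: declare b=58 at depth 0
Step 9: declare f=93 at depth 0
Step 10: declare c=(read f)=93 at depth 0
Step 11: declare b=(read f)=93 at depth 0
Step 12: declare a=(read c)=93 at depth 0
Visible at query point: a=93 b=93 c=93 d=87 f=93

Answer: a=93 b=93 c=93 d=87 f=93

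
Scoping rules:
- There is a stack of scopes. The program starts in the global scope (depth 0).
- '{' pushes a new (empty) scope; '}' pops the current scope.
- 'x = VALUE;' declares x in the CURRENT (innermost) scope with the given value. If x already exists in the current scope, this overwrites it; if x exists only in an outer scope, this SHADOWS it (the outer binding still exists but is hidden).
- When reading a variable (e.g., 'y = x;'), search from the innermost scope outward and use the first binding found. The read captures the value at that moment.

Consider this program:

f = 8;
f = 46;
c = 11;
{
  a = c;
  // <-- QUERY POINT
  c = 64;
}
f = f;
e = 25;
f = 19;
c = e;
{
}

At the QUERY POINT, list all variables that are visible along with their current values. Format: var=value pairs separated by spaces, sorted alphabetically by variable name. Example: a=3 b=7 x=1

Answer: a=11 c=11 f=46

Derivation:
Step 1: declare f=8 at depth 0
Step 2: declare f=46 at depth 0
Step 3: declare c=11 at depth 0
Step 4: enter scope (depth=1)
Step 5: declare a=(read c)=11 at depth 1
Visible at query point: a=11 c=11 f=46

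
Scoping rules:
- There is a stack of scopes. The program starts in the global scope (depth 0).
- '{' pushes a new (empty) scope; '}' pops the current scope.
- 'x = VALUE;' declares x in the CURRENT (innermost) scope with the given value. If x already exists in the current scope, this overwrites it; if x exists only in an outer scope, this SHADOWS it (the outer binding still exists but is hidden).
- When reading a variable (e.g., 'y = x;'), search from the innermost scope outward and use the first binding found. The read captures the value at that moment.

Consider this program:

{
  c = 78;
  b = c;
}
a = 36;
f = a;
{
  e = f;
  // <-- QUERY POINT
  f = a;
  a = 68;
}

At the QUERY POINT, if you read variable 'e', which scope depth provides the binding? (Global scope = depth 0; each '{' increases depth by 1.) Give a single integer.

Step 1: enter scope (depth=1)
Step 2: declare c=78 at depth 1
Step 3: declare b=(read c)=78 at depth 1
Step 4: exit scope (depth=0)
Step 5: declare a=36 at depth 0
Step 6: declare f=(read a)=36 at depth 0
Step 7: enter scope (depth=1)
Step 8: declare e=(read f)=36 at depth 1
Visible at query point: a=36 e=36 f=36

Answer: 1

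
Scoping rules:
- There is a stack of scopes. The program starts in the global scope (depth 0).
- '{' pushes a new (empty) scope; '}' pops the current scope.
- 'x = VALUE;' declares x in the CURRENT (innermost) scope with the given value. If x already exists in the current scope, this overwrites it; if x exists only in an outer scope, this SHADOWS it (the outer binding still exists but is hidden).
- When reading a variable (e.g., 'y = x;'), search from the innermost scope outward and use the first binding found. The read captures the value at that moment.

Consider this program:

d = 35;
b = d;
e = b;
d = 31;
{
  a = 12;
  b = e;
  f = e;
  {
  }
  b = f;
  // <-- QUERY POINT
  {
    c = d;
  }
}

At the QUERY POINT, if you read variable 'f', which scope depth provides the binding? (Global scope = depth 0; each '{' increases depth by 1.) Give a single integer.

Step 1: declare d=35 at depth 0
Step 2: declare b=(read d)=35 at depth 0
Step 3: declare e=(read b)=35 at depth 0
Step 4: declare d=31 at depth 0
Step 5: enter scope (depth=1)
Step 6: declare a=12 at depth 1
Step 7: declare b=(read e)=35 at depth 1
Step 8: declare f=(read e)=35 at depth 1
Step 9: enter scope (depth=2)
Step 10: exit scope (depth=1)
Step 11: declare b=(read f)=35 at depth 1
Visible at query point: a=12 b=35 d=31 e=35 f=35

Answer: 1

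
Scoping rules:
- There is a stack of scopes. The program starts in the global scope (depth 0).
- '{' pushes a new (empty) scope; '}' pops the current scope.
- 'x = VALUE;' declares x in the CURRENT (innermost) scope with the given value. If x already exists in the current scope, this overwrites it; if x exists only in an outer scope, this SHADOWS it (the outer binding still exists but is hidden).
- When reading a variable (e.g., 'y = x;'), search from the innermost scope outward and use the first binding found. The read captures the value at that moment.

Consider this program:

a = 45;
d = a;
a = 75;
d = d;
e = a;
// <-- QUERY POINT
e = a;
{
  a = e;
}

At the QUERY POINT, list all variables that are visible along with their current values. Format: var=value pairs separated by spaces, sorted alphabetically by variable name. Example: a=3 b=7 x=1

Step 1: declare a=45 at depth 0
Step 2: declare d=(read a)=45 at depth 0
Step 3: declare a=75 at depth 0
Step 4: declare d=(read d)=45 at depth 0
Step 5: declare e=(read a)=75 at depth 0
Visible at query point: a=75 d=45 e=75

Answer: a=75 d=45 e=75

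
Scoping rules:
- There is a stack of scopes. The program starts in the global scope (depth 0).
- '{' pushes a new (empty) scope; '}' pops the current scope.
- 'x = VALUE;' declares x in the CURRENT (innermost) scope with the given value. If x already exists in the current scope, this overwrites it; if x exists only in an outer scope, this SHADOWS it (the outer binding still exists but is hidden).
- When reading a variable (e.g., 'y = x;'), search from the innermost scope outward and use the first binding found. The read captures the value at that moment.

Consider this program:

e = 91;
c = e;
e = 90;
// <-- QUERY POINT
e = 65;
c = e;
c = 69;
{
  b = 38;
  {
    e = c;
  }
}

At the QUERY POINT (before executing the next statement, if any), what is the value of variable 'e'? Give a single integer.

Step 1: declare e=91 at depth 0
Step 2: declare c=(read e)=91 at depth 0
Step 3: declare e=90 at depth 0
Visible at query point: c=91 e=90

Answer: 90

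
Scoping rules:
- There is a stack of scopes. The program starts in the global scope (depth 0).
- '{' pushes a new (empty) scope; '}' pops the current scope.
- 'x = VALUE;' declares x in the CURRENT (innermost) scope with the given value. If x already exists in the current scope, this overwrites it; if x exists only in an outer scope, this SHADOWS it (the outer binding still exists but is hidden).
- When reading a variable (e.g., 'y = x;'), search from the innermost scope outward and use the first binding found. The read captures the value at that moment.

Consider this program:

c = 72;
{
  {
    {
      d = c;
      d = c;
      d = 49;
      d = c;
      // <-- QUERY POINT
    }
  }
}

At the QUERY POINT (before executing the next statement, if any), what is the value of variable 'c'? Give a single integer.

Answer: 72

Derivation:
Step 1: declare c=72 at depth 0
Step 2: enter scope (depth=1)
Step 3: enter scope (depth=2)
Step 4: enter scope (depth=3)
Step 5: declare d=(read c)=72 at depth 3
Step 6: declare d=(read c)=72 at depth 3
Step 7: declare d=49 at depth 3
Step 8: declare d=(read c)=72 at depth 3
Visible at query point: c=72 d=72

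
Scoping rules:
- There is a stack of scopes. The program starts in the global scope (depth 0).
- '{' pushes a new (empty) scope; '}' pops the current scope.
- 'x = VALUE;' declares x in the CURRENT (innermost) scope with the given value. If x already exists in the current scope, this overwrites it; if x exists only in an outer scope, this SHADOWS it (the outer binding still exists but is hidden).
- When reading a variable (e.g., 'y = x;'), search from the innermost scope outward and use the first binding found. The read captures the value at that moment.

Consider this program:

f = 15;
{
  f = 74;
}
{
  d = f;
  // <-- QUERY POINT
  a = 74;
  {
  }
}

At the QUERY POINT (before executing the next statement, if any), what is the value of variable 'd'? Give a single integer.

Answer: 15

Derivation:
Step 1: declare f=15 at depth 0
Step 2: enter scope (depth=1)
Step 3: declare f=74 at depth 1
Step 4: exit scope (depth=0)
Step 5: enter scope (depth=1)
Step 6: declare d=(read f)=15 at depth 1
Visible at query point: d=15 f=15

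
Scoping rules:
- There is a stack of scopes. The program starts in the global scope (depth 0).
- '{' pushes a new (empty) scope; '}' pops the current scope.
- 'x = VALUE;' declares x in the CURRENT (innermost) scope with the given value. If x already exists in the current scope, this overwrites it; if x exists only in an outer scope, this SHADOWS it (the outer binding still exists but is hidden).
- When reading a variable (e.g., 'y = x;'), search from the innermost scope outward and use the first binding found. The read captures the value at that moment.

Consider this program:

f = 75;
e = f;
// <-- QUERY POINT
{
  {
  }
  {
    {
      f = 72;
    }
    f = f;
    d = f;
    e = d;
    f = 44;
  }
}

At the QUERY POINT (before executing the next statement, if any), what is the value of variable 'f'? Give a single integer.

Answer: 75

Derivation:
Step 1: declare f=75 at depth 0
Step 2: declare e=(read f)=75 at depth 0
Visible at query point: e=75 f=75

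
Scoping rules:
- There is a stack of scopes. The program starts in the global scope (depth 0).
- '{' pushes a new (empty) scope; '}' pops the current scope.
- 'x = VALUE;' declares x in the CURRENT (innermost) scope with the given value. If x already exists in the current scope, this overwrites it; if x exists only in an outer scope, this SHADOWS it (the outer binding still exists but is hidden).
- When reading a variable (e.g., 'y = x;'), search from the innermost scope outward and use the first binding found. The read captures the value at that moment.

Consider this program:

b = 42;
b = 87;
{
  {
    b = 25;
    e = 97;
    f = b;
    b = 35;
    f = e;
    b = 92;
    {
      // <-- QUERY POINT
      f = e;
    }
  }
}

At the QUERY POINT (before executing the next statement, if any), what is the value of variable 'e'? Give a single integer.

Answer: 97

Derivation:
Step 1: declare b=42 at depth 0
Step 2: declare b=87 at depth 0
Step 3: enter scope (depth=1)
Step 4: enter scope (depth=2)
Step 5: declare b=25 at depth 2
Step 6: declare e=97 at depth 2
Step 7: declare f=(read b)=25 at depth 2
Step 8: declare b=35 at depth 2
Step 9: declare f=(read e)=97 at depth 2
Step 10: declare b=92 at depth 2
Step 11: enter scope (depth=3)
Visible at query point: b=92 e=97 f=97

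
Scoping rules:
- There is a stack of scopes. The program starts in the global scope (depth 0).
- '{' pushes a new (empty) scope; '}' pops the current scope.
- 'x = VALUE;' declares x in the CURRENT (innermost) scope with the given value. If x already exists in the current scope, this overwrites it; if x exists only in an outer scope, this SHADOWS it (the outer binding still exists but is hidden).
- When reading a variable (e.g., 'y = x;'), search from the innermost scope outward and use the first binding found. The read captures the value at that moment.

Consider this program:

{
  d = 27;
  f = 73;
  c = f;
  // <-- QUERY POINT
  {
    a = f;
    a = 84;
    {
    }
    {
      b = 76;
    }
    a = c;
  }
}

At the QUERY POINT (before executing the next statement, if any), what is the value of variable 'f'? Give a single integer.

Step 1: enter scope (depth=1)
Step 2: declare d=27 at depth 1
Step 3: declare f=73 at depth 1
Step 4: declare c=(read f)=73 at depth 1
Visible at query point: c=73 d=27 f=73

Answer: 73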